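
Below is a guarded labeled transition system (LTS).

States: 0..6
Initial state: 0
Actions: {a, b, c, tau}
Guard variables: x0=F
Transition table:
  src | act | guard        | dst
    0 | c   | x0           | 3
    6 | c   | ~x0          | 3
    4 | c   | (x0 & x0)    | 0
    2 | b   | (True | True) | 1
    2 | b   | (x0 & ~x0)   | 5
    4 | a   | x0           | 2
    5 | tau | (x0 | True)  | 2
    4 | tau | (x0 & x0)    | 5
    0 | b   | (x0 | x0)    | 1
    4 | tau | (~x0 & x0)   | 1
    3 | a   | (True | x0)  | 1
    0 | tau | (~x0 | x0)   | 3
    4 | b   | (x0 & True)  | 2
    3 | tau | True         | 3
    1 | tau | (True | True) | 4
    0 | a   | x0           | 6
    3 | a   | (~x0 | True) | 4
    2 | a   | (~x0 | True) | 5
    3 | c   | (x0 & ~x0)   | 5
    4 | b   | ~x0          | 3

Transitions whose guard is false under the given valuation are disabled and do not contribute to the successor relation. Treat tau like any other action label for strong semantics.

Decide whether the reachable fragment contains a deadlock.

Reach set: {0,1,3,4}
  0: tau→3  [deg 1]
  1: tau→4  [deg 1]
  3: a→1  a→4  tau→3  [deg 3]
  4: b→3  [deg 1]

Answer: DEADLOCK-FREE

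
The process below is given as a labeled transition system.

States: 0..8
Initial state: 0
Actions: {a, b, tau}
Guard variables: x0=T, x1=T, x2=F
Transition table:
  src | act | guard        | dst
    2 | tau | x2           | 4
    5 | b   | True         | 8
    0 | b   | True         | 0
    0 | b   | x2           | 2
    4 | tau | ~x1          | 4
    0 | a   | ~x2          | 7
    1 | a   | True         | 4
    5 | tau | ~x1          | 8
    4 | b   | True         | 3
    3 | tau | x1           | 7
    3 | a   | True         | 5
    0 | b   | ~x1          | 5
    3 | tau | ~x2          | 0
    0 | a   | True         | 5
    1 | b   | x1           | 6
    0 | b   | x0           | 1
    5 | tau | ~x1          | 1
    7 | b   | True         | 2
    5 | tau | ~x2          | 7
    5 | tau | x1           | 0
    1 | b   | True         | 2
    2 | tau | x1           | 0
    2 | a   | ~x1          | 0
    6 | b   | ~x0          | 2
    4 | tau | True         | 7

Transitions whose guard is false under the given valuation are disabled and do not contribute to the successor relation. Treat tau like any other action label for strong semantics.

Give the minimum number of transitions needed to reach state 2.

Answer: 2

Analysis:
Layered search for 2:
  depth 0: {0}
  depth 1: {1,5,7}
  depth 2: {2,4,6,8}
first hit 2 at d=2 via a·b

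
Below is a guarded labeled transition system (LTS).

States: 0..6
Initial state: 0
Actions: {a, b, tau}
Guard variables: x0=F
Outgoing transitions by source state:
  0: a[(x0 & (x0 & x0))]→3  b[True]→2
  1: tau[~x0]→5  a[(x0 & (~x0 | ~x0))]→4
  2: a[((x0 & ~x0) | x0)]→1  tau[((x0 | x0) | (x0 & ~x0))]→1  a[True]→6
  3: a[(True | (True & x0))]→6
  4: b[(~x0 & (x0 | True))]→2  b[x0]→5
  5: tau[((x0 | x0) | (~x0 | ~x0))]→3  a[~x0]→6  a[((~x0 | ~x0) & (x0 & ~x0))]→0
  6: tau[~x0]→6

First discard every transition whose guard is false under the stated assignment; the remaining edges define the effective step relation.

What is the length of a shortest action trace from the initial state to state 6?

Answer: 2

Analysis:
Breadth-first toward 6:
  L0 = {0}
  L1 = {2}
  L2 = {6}
depth(6)=2, e.g. b·a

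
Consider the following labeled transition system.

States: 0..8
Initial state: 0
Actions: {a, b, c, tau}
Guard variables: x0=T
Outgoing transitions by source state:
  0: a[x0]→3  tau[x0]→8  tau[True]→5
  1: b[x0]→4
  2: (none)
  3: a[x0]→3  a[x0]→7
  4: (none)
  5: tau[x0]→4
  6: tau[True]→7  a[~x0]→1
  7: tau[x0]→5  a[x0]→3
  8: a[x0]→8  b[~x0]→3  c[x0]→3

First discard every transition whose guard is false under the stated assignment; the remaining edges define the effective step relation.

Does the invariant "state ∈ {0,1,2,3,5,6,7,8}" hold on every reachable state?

Answer: INVARIANT VIOLATED at state 4

Working:
Inv-set: {0,1,2,3,5,6,7,8}
Reach set: {0,3,4,5,7,8}
  0: safe
  3: safe
  4: ✗ unsafe
  5: safe
  7: safe
  8: safe
reach 4 via tau·tau — violates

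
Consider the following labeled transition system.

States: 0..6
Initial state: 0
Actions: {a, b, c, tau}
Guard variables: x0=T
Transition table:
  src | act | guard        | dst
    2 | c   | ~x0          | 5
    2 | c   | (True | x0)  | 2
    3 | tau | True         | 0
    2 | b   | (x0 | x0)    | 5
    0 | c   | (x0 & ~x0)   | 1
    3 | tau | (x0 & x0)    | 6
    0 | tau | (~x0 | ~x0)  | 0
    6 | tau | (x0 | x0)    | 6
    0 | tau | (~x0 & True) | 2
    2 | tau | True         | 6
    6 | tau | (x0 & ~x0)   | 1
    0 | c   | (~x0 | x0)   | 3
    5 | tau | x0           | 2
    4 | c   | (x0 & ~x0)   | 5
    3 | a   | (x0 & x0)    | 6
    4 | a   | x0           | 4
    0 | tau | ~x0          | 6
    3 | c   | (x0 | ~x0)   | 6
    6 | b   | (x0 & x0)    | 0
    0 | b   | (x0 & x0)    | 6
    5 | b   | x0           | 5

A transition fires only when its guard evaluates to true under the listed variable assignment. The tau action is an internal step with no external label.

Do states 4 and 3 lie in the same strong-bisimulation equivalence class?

Compute ~ classes (split until stable):
  round 0: {{0,1,2,3,4,5,6}}
  round 1: {{0},{1},{2},{3},{4},{5,6}}
  round 2: {{0},{1},{2},{3},{4},{5},{6}}
Fixed point at round 3; 7 class(es).
4∈{4}, 3∈{3}

Answer: NOT BISIMILAR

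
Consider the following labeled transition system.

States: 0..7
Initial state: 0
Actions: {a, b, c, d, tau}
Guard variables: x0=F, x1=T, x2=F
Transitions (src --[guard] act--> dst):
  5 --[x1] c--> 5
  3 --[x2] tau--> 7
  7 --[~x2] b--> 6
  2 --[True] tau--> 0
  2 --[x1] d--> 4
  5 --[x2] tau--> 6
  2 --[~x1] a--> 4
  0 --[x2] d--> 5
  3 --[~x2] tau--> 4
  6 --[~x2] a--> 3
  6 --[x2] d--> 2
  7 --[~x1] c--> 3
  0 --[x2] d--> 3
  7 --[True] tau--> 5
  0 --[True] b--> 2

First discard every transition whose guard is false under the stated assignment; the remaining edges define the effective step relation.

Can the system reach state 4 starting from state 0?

Guard filter leaves 8 enabled edge(s).
depth 0: {0}
depth 1: {2}  total {0,2}
depth 2: {4}  total {0,2,4}
Reach set: {0,2,4}
Path to 4: b·d

Answer: REACHABLE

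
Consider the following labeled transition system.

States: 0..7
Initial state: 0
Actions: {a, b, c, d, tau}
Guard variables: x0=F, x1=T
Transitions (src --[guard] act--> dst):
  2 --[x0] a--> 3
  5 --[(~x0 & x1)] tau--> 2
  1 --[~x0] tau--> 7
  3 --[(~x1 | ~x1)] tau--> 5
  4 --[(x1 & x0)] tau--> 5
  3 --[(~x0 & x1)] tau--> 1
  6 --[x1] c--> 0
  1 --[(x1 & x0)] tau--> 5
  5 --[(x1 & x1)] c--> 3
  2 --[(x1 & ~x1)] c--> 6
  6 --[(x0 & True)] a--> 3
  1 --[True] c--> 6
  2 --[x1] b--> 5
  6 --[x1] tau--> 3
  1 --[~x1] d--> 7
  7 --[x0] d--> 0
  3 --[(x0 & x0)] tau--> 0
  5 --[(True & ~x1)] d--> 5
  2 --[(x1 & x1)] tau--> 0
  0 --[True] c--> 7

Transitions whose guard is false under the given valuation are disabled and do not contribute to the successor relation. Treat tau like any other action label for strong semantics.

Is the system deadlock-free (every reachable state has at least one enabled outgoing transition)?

Reachable = {0,7}
  0: c→7  [1 exit(s)]
  7: ∅  [deadlock]
trace reaching 7: c

Answer: DEADLOCK at state 7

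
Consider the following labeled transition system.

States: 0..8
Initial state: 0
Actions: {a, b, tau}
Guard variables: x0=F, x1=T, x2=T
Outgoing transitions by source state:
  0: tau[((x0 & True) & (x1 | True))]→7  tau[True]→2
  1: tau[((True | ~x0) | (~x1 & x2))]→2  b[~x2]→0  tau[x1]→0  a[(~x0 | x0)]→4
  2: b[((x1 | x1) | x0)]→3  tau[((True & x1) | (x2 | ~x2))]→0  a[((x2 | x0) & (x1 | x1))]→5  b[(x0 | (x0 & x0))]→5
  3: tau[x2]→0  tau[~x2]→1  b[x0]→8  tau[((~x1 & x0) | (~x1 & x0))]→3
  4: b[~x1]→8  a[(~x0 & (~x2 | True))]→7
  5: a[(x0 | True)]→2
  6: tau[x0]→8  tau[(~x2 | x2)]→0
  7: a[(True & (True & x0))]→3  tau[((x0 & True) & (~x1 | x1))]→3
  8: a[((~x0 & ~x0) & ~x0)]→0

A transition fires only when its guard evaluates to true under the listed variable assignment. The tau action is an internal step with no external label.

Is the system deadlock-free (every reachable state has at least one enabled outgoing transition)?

Reachable = {0,2,3,5}
  0: tau→2  [deg 1]
  2: a→5  b→3  tau→0  [deg 3]
  3: tau→0  [deg 1]
  5: a→2  [deg 1]

Answer: DEADLOCK-FREE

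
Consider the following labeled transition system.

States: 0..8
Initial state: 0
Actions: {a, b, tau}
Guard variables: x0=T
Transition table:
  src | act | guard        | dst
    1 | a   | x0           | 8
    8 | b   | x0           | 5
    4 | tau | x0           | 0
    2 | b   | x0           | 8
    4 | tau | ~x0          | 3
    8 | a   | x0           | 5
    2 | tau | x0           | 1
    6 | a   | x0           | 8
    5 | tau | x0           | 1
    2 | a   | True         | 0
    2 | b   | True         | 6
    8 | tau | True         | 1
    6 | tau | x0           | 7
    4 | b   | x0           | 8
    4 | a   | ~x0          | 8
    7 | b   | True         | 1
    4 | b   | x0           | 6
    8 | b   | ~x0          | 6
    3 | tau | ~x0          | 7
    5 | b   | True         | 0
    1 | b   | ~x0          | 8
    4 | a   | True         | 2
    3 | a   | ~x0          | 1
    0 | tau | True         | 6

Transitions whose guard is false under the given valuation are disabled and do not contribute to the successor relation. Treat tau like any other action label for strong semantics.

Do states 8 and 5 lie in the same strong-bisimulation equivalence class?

Compute ~ classes (split until stable):
  π0 = {{0,1,2,3,4,5,6,7,8}}
  π1 = {{0},{1},{2,4,8},{3},{5},{6},{7}}
  π2 = {{0},{1},{2},{3},{4},{5},{6},{7},{8}}
Fixed point at round 3; 9 class(es).
[8]={8}  [5]={5}

Answer: NOT BISIMILAR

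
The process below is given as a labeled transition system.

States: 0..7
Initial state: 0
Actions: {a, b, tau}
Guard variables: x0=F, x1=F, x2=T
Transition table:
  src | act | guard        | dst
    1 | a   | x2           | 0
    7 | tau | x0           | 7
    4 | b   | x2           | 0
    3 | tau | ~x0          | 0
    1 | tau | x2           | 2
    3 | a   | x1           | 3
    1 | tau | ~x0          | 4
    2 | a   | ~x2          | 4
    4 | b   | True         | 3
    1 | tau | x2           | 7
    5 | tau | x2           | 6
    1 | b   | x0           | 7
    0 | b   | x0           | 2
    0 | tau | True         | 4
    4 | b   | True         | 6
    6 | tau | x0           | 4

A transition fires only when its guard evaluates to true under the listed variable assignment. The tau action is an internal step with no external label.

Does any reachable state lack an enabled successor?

Answer: DEADLOCK at state 6

Analysis:
Reach set: {0,3,4,6}
  0: tau→4  [1 out]
  3: tau→0  [1 out]
  4: b→0  b→3  b→6  [3 out]
  6: ∅  [no exit]
Path to 6: tau·b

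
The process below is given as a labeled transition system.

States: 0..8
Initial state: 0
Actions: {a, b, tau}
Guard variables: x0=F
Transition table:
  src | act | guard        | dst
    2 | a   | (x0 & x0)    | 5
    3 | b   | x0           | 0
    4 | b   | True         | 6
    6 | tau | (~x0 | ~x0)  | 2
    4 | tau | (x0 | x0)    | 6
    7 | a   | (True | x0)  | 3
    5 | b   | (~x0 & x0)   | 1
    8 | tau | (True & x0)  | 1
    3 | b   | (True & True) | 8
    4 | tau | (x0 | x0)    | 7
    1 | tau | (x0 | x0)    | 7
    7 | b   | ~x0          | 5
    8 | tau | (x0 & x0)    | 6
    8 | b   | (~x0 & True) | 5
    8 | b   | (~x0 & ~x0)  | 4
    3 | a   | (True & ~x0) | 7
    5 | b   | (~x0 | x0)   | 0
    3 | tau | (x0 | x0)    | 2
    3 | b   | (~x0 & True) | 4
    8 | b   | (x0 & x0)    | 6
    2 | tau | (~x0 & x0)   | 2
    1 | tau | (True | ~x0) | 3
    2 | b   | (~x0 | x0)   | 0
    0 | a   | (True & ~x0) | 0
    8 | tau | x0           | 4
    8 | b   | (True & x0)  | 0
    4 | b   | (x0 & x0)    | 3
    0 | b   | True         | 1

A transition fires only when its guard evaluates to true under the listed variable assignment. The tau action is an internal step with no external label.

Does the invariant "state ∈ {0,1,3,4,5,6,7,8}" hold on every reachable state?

Answer: INVARIANT VIOLATED at state 2

Working:
Allowed set {0,1,3,4,5,6,7,8}
Reach set: {0,1,2,3,4,5,6,7,8}
  0: ok
  1: ok
  2: ✗ unsafe
  3: ok
  4: ok
  5: ok
  6: ok
  7: ok
  8: ok
reach 2 via b·tau·b·b·tau — violates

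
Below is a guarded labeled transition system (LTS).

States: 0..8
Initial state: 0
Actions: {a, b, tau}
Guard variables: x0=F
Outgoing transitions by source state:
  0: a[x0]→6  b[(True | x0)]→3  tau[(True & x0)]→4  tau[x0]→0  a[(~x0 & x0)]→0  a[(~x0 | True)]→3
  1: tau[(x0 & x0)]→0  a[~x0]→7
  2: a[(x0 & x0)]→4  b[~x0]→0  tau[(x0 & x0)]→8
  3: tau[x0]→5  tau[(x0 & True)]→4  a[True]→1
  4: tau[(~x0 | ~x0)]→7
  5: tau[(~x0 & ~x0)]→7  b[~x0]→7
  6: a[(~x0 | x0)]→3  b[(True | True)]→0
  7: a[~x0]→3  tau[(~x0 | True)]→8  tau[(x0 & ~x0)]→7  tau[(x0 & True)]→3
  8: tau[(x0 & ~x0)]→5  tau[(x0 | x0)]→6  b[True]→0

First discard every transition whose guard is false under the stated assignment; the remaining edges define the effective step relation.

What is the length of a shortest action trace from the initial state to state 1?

Answer: 2

Trace:
Breadth-first toward 1:
  L0 = {0}
  L1 = {3}
  L2 = {1}
first hit 1 at d=2 via a·a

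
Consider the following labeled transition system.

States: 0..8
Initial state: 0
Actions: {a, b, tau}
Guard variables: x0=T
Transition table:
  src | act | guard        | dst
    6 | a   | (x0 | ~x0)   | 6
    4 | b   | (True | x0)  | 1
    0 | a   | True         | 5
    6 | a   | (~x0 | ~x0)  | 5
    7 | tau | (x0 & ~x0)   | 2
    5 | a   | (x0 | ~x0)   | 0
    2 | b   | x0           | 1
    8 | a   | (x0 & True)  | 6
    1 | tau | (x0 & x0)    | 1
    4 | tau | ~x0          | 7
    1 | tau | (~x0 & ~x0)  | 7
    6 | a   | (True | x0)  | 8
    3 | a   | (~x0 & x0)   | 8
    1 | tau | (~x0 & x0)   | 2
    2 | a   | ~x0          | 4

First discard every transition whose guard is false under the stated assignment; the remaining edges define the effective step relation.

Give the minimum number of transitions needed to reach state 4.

Layered search for 4:
  L0 = {0}
  L1 = {5}
4 never appears.

Answer: UNREACHABLE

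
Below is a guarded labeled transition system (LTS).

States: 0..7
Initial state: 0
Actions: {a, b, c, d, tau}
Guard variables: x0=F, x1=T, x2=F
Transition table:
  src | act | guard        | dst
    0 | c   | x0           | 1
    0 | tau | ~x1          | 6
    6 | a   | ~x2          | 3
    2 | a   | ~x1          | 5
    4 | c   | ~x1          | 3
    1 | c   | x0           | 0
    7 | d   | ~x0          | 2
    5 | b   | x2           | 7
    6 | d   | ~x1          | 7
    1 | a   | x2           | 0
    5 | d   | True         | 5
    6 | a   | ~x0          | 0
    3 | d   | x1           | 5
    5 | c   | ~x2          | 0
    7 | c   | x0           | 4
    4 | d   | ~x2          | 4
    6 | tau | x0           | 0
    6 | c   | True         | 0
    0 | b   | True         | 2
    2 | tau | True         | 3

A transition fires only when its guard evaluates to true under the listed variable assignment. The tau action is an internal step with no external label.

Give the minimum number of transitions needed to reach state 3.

Answer: 2

Trace:
Breadth-first toward 3:
  depth 0: {0}
  depth 1: {2}
  depth 2: {3}
first hit 3 at d=2 via b·tau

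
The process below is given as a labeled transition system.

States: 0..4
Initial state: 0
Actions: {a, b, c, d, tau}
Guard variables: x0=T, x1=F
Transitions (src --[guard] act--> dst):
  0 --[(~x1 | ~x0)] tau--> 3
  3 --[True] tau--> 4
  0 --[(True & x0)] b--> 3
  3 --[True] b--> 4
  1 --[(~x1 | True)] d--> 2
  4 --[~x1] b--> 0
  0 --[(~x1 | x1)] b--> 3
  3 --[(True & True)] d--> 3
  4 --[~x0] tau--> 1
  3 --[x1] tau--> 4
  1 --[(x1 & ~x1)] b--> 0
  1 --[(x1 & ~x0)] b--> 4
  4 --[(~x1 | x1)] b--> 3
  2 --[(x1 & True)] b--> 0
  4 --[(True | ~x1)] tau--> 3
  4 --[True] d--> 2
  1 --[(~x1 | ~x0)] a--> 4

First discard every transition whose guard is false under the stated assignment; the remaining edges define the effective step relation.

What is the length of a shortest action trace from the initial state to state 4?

BFS to 4:
  L0 = {0}
  L1 = {3}
  L2 = {4}
4 enters at depth 2; path b·b

Answer: 2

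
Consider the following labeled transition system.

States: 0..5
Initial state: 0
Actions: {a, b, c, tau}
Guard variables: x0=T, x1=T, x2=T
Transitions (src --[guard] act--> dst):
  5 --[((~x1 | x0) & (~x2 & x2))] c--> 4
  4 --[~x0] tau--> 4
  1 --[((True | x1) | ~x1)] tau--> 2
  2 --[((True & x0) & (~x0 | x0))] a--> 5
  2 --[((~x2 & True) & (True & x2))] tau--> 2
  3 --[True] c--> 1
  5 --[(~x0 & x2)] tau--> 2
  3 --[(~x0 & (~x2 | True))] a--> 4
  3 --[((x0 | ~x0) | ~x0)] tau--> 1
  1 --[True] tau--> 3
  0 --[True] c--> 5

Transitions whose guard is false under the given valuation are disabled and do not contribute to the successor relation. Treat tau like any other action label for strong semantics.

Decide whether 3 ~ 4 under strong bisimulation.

Answer: NOT BISIMILAR

Working:
Refine partition for ~:
  π0 = {{0,1,2,3,4,5}}
  π1 = {{0},{1},{2},{3},{4,5}}
Fixed point at round 2; 5 class(es).
[3]={3}  [4]={4,5}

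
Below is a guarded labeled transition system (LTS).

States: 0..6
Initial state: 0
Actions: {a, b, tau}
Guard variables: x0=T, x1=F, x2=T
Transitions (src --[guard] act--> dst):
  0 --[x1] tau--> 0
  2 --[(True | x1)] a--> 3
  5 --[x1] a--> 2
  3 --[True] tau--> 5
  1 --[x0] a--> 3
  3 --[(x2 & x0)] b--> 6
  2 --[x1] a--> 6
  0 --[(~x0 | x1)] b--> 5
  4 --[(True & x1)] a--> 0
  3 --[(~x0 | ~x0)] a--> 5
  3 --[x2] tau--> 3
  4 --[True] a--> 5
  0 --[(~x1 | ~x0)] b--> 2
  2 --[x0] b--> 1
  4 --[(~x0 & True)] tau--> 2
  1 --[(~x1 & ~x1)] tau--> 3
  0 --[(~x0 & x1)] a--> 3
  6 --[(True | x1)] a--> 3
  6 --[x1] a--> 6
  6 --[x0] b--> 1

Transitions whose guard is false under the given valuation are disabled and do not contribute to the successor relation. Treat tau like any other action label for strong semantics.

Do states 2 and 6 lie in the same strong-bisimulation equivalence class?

Answer: BISIMILAR

Working:
Refine partition for ~:
  P[0] = {{0,1,2,3,4,5,6}}
  P[1] = {{0},{1},{2,6},{3},{4},{5}}
6 equivalence class(es) (converged in 2)
class of 2: {2,6}; class of 6: {2,6}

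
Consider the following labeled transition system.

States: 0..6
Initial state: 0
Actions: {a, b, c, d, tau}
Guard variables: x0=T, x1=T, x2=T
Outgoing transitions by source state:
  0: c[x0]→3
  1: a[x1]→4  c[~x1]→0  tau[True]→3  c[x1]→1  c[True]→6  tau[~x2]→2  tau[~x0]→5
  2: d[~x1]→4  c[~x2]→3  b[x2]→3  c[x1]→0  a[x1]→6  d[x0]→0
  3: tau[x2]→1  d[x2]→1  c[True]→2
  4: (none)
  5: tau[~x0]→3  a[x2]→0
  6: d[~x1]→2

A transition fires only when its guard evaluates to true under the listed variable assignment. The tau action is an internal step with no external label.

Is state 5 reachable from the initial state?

Answer: UNREACHABLE

Analysis:
13 transition(s) survive guard evaluation.
depth 0: {0}
depth 1: {3}  now seen {0,3}
depth 2: {1,2}  now seen {0,1,2,3}
depth 3: {4,6}  now seen {0,1,2,3,4,6}
Reach set: {0,1,2,3,4,6}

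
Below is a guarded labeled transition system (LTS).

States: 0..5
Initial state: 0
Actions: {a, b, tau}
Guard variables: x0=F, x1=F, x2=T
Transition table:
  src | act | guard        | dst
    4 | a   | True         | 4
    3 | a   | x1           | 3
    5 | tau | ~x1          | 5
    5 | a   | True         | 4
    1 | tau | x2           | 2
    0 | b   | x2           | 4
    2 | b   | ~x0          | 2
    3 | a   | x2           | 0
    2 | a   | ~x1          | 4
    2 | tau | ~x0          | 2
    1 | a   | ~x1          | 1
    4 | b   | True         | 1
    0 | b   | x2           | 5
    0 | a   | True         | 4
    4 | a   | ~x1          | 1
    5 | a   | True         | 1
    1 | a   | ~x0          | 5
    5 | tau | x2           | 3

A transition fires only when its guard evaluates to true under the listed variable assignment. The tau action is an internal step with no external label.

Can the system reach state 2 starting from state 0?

Guard filter leaves 17 enabled edge(s).
depth 0: {0}
depth 1: {4,5}  total {0,4,5}
depth 2: {1,3}  total {0,1,3,4,5}
depth 3: {2}  total {0,1,2,3,4,5}
R = {0,1,2,3,4,5}
witness 2: b·a·tau

Answer: REACHABLE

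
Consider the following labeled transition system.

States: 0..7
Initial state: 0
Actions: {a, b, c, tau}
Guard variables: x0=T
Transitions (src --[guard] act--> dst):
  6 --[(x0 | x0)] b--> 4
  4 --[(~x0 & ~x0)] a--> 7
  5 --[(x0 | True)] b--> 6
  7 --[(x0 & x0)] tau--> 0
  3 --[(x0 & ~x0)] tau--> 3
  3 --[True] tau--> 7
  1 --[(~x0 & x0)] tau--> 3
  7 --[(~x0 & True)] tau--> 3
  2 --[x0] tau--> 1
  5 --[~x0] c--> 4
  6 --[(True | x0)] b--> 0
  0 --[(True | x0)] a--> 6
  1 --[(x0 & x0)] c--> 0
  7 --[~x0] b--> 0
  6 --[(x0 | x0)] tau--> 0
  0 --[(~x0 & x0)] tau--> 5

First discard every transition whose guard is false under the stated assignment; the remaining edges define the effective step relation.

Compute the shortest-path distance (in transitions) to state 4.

Layered search for 4:
  Layer 0: {0}
  Layer 1: {6}
  Layer 2: {4}
depth(4)=2, e.g. a·b

Answer: 2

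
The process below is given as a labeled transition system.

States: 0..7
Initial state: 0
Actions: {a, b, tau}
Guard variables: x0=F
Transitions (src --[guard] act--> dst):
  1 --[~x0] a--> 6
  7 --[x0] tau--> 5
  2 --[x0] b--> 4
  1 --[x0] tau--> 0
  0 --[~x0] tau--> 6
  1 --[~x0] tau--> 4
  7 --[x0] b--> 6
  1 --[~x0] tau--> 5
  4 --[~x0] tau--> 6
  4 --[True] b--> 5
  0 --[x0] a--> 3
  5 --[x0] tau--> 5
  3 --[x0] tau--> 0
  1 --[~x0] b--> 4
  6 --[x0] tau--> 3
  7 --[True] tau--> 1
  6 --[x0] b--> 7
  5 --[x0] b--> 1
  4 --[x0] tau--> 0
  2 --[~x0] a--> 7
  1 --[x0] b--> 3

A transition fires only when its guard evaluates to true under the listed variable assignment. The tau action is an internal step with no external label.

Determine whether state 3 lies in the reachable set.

Answer: UNREACHABLE

Working:
9 transition(s) survive guard evaluation.
depth 0: {0}
depth 1: {6}  total {0,6}
R = {0,6}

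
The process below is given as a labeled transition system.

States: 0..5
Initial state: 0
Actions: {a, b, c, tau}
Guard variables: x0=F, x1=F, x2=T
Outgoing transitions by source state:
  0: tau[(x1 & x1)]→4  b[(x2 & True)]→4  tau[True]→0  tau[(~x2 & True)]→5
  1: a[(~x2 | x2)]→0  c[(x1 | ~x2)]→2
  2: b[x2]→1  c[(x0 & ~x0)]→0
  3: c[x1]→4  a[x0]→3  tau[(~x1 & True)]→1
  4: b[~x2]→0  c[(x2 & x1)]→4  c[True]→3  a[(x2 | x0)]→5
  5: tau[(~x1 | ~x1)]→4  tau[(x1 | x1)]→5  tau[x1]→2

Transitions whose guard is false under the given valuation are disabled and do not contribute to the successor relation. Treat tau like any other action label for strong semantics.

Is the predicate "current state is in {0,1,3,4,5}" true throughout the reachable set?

Safe = {0,1,3,4,5}
Reachable = {0,1,3,4,5}
  0: ✓
  1: ✓
  3: ✓
  4: ✓
  5: ✓

Answer: INVARIANT HOLDS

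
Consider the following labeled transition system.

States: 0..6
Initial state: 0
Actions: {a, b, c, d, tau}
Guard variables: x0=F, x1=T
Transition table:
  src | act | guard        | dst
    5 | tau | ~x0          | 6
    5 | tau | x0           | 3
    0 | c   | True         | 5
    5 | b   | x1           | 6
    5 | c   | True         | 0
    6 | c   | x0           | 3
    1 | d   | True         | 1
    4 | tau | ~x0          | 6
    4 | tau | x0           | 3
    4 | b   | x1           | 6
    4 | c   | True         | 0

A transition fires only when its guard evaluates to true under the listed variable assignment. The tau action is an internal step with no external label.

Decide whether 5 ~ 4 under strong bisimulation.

Answer: BISIMILAR

Trace:
Refine partition for ~:
  P[0] = {{0,1,2,3,4,5,6}}
  P[1] = {{0},{1},{2,3,6},{4,5}}
stable after 2 split(s): 4 block(s)
5∈{4,5}, 4∈{4,5}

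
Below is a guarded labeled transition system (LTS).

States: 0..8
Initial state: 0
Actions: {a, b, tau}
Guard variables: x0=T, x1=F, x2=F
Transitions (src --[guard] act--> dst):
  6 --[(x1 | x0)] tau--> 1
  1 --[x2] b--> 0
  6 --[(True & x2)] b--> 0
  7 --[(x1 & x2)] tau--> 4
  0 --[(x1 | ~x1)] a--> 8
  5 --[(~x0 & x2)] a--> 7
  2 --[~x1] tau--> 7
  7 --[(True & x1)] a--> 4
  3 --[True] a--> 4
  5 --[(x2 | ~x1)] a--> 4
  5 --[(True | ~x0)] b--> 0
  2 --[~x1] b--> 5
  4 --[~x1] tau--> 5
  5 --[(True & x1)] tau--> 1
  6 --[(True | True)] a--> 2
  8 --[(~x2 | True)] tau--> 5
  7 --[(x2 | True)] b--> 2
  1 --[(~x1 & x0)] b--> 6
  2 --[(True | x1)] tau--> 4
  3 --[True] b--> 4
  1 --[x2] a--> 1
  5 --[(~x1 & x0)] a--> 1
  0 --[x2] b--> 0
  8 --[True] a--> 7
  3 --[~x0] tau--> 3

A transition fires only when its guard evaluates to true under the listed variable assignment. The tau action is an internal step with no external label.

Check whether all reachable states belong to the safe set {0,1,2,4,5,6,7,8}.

Inv-set: {0,1,2,4,5,6,7,8}
Reachable = {0,1,2,4,5,6,7,8}
  0: safe
  1: safe
  2: safe
  4: safe
  5: safe
  6: safe
  7: safe
  8: safe

Answer: INVARIANT HOLDS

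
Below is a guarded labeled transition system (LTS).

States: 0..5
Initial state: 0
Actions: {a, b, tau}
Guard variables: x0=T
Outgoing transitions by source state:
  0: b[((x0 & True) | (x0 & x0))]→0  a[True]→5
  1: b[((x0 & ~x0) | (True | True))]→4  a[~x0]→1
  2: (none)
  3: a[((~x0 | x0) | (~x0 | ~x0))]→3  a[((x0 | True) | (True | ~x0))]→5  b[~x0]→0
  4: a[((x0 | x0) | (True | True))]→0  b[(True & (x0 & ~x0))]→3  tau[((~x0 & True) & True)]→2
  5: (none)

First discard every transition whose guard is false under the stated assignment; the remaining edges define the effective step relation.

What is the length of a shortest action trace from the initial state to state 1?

Answer: UNREACHABLE

Working:
BFS to 1:
  depth 0: {0}
  depth 1: {5}
1 never appears.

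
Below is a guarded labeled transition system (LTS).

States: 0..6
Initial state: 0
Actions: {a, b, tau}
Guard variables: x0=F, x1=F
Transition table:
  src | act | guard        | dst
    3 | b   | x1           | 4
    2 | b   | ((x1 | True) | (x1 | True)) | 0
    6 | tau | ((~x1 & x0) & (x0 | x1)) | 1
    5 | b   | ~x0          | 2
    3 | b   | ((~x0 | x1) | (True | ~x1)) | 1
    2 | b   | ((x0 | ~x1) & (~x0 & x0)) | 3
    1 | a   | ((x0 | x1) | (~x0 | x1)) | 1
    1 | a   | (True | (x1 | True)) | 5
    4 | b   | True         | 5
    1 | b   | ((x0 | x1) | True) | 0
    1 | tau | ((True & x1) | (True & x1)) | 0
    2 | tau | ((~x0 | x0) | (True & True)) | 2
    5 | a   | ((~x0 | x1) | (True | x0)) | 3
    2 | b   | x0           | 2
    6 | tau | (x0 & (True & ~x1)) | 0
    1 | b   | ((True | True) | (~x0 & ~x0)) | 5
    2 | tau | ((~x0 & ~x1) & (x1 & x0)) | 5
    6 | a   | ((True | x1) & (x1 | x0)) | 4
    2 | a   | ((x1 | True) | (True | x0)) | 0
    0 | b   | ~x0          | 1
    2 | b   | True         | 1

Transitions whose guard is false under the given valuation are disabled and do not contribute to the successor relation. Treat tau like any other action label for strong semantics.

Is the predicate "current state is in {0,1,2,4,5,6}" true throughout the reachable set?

Safe = {0,1,2,4,5,6}
Reachable = {0,1,2,3,5}
  0: safe
  1: safe
  2: safe
  3: ✗ unsafe
  5: safe
counterexample path to 3: b·a·a

Answer: INVARIANT VIOLATED at state 3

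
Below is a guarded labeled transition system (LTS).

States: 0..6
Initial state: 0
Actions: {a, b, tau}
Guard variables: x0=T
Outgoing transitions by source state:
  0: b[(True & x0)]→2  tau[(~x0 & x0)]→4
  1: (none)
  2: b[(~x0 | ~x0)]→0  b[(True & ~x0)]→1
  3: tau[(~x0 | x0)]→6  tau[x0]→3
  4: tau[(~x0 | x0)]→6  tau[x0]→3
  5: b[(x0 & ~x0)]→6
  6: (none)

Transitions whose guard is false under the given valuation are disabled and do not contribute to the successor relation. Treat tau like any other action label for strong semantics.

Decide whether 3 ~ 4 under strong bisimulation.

Refine partition for ~:
  P[0] = {{0,1,2,3,4,5,6}}
  P[1] = {{0},{1,2,5,6},{3,4}}
Fixed point at round 2; 3 class(es).
class of 3: {3,4}; class of 4: {3,4}

Answer: BISIMILAR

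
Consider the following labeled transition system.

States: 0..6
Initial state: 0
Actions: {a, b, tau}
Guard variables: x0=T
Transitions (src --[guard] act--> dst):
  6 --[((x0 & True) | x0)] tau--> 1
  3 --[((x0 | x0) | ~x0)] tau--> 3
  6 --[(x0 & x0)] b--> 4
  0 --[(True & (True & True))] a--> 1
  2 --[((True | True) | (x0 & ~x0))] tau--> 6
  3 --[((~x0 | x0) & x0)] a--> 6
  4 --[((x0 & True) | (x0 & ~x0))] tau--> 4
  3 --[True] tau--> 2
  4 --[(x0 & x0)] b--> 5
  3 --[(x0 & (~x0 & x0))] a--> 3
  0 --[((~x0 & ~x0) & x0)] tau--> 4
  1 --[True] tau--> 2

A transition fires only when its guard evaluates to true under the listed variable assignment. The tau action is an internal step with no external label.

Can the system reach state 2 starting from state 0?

Answer: REACHABLE

Analysis:
After dropping false guards: 10 live edges.
Layer 0: {0}
Layer 1: {1}  total {0,1}
Layer 2: {2}  total {0,1,2}
Layer 3: {6}  total {0,1,2,6}
Layer 4: {4}  total {0,1,2,4,6}
Layer 5: {5}  total {0,1,2,4,5,6}
Reachable = {0,1,2,4,5,6}
witness 2: a·tau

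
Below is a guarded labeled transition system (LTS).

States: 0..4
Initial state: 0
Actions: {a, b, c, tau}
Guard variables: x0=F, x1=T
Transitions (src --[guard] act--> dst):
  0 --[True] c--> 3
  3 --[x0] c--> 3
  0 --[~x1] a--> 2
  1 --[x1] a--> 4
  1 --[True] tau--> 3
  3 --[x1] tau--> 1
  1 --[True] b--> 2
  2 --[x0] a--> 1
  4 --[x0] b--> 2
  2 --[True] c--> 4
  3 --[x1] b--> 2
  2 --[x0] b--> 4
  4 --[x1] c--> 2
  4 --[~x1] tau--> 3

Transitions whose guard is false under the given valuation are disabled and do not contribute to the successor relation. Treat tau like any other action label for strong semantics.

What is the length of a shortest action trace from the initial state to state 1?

Answer: 2

Trace:
Layered search for 1:
  L0 = {0}
  L1 = {3}
  L2 = {1,2}
depth(1)=2, e.g. c·tau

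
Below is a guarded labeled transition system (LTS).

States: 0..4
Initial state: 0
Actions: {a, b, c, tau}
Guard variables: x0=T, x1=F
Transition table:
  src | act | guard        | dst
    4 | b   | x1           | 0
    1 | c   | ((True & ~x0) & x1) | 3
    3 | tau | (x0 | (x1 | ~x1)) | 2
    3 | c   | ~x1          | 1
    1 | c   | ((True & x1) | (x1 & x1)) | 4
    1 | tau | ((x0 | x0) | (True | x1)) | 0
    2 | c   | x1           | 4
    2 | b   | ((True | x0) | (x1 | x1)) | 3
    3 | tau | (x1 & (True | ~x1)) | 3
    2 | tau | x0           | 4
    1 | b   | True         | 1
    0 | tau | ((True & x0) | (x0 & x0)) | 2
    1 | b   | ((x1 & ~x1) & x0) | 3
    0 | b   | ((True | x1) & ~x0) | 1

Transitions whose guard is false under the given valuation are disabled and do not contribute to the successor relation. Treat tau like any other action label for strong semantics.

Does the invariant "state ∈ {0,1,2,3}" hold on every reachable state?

Answer: INVARIANT VIOLATED at state 4

Analysis:
Safe = {0,1,2,3}
Reachable = {0,1,2,3,4}
  0: safe
  1: safe
  2: safe
  3: safe
  4: outside
reach 4 via tau·tau — violates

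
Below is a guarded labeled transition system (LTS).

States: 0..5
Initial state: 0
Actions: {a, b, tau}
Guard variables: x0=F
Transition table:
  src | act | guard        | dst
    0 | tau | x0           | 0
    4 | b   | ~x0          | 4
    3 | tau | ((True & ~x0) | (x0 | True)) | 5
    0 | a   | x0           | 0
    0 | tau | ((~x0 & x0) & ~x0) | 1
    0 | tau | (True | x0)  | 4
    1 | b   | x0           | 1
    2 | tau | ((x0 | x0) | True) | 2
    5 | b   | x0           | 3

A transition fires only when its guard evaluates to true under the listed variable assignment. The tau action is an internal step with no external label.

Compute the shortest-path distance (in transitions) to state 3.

Answer: UNREACHABLE

Analysis:
BFS to 3:
  Layer 0: {0}
  Layer 1: {4}
3 never appears.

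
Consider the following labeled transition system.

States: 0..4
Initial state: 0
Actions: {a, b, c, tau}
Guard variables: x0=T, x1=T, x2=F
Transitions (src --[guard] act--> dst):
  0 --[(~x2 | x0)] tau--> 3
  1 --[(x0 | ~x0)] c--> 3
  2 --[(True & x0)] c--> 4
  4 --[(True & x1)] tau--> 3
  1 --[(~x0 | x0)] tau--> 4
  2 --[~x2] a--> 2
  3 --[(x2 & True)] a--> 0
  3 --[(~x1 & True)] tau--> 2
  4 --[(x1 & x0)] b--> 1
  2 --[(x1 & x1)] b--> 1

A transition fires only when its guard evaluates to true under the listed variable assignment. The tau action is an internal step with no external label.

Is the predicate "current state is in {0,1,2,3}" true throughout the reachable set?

Inv-set: {0,1,2,3}
Reach set: {0,3}
  0: ok
  3: ok

Answer: INVARIANT HOLDS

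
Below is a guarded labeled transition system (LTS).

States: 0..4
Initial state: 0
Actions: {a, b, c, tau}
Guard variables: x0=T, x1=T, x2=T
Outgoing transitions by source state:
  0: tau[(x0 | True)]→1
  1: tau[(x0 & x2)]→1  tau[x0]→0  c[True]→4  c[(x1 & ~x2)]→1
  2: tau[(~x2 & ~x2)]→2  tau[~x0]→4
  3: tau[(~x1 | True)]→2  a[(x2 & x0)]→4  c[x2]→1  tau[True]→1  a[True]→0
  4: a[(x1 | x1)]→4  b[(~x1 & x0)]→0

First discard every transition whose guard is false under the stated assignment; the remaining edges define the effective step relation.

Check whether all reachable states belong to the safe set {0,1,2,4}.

Allowed set {0,1,2,4}
Reachable = {0,1,4}
  0: safe
  1: safe
  4: safe

Answer: INVARIANT HOLDS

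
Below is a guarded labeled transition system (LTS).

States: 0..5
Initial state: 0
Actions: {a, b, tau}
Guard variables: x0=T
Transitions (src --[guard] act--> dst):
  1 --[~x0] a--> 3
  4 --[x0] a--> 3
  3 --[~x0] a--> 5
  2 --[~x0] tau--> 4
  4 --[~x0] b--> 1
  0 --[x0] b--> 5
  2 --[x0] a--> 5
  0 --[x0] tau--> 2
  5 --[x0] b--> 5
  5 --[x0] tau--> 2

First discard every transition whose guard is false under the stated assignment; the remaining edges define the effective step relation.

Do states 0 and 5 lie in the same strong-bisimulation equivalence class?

Answer: BISIMILAR

Trace:
Refine partition for ~:
  round 0: {{0,1,2,3,4,5}}
  round 1: {{0,5},{1,3},{2,4}}
  round 2: {{0,5},{1,3},{2},{4}}
stable after 3 split(s): 4 block(s)
class of 0: {0,5}; class of 5: {0,5}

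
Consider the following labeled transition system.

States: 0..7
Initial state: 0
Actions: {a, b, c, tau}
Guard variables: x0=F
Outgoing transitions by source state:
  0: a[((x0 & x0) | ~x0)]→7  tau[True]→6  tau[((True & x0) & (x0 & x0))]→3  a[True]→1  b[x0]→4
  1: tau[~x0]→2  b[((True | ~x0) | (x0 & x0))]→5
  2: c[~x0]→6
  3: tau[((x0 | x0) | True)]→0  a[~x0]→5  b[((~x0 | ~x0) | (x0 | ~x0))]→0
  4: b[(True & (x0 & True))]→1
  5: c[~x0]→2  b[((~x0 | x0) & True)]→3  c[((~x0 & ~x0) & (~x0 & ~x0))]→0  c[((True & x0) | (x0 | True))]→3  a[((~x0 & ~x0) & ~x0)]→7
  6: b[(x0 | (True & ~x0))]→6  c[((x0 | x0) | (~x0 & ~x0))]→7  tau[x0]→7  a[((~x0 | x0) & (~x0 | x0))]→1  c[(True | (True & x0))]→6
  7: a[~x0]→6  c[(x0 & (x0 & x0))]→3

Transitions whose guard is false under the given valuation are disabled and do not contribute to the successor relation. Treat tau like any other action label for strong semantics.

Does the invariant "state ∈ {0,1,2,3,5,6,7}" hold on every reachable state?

Answer: INVARIANT HOLDS

Analysis:
Safe = {0,1,2,3,5,6,7}
R = {0,1,2,3,5,6,7}
  0: ✓
  1: ✓
  2: ✓
  3: ✓
  5: ✓
  6: ✓
  7: ✓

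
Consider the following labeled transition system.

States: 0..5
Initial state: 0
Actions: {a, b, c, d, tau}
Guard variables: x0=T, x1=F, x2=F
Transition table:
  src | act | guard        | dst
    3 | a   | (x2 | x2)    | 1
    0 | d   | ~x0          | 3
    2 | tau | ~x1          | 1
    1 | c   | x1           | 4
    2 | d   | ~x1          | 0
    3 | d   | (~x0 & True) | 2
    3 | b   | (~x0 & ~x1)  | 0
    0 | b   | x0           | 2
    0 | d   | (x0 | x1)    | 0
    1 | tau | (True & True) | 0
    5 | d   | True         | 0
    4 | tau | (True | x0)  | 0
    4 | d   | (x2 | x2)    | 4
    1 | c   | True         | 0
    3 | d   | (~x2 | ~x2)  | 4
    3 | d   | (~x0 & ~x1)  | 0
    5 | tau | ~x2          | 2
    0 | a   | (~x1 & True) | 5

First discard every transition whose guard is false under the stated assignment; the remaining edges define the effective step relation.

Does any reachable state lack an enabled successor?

Reach set: {0,1,2,5}
  0: a→5  b→2  d→0  [3 exit(s)]
  1: c→0  tau→0  [2 exit(s)]
  2: d→0  tau→1  [2 exit(s)]
  5: d→0  tau→2  [2 exit(s)]

Answer: DEADLOCK-FREE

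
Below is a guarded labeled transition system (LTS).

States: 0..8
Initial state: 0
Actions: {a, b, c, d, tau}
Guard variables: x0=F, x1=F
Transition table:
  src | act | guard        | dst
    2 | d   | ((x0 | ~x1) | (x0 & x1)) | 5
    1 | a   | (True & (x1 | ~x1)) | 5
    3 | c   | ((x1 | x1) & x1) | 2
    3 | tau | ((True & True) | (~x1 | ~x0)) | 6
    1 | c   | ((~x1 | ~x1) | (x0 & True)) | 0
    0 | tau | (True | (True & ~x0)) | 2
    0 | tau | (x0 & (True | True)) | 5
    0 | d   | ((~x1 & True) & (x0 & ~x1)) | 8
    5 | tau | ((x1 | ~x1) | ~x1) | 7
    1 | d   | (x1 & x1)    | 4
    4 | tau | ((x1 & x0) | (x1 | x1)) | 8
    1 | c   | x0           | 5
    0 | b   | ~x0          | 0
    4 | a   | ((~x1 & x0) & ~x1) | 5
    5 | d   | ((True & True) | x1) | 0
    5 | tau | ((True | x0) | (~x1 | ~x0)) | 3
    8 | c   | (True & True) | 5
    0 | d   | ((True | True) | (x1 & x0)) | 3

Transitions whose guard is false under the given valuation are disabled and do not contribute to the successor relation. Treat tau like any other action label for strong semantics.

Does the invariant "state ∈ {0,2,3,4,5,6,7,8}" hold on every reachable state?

Allowed set {0,2,3,4,5,6,7,8}
Reachable = {0,2,3,5,6,7}
  0: ok
  2: ok
  3: ok
  5: ok
  6: ok
  7: ok

Answer: INVARIANT HOLDS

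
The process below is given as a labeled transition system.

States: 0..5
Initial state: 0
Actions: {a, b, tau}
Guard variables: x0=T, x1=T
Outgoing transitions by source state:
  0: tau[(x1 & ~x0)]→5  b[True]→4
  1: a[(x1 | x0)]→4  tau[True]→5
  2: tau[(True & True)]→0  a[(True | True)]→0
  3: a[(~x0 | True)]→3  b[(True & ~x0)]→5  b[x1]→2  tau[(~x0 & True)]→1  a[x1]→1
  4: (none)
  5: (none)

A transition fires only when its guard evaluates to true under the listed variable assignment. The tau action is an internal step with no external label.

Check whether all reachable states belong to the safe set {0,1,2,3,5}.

Inv-set: {0,1,2,3,5}
R = {0,4}
  0: safe
  4: VIOLATES
reach 4 via b — violates

Answer: INVARIANT VIOLATED at state 4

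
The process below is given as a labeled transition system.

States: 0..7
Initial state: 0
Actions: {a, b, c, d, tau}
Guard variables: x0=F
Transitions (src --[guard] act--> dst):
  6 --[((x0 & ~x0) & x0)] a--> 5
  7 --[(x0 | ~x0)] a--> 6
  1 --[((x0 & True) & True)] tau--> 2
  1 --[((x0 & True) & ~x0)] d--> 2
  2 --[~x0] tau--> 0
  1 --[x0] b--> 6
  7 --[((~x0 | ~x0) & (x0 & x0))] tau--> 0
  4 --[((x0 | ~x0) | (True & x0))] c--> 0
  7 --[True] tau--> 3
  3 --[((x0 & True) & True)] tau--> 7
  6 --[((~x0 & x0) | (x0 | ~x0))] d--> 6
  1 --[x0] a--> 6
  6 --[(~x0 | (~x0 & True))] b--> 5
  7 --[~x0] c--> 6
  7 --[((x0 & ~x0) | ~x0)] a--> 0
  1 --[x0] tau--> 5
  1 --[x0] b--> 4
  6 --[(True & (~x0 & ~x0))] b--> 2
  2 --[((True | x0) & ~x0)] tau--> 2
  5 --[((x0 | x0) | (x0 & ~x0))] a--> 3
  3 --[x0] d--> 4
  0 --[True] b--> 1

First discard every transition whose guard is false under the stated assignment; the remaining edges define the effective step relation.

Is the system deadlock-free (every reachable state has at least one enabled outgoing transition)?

Reachable = {0,1}
  0: b→1  [1 out]
  1: ∅  [deadlock]
trace reaching 1: b

Answer: DEADLOCK at state 1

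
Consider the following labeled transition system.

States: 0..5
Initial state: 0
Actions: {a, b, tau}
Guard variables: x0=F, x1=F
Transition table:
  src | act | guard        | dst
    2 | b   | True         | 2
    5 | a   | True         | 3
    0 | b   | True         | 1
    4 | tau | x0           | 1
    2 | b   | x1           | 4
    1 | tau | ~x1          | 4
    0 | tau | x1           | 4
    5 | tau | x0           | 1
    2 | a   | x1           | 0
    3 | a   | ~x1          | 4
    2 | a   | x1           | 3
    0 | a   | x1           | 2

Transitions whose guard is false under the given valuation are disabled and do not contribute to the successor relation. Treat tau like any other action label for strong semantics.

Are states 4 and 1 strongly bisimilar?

Bisimulation quotient by refinement:
  P[0] = {{0,1,2,3,4,5}}
  P[1] = {{0,2},{1},{3,5},{4}}
  P[2] = {{0},{1},{2},{3},{4},{5}}
Fixed point at round 3; 6 class(es).
4∈{4}, 1∈{1}

Answer: NOT BISIMILAR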